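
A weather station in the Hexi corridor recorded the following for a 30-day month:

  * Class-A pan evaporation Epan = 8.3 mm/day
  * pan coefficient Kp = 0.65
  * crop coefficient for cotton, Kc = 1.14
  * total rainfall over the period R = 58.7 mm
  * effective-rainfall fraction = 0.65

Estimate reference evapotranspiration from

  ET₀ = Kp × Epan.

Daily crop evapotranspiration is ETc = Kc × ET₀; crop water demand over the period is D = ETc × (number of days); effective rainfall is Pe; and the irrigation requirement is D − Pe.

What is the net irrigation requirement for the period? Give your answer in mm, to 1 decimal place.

ET₀ = 0.65 × 8.3 = 5.3950 mm/d
ETc = Kc × ET₀ = 1.14 × 5.3950 = 6.1503 mm/d
Crop demand D = ETc × 30 d = 6.1503 × 30 = 184.509 mm
Pe = 0.65 × 58.7 = 38.155 mm
D − Pe = 184.509 − 38.155 = 146.354 mm

146.4 mm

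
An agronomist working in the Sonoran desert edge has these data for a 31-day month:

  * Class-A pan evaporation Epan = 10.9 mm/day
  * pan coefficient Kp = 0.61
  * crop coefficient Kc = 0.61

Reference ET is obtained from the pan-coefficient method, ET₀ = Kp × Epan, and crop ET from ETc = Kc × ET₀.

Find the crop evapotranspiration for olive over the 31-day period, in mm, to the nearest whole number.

ET₀ = 0.61 × 10.9 = 6.6490 mm/d
ETc = Kc × ET₀ = 0.61 × 6.6490 = 4.0559 mm/d
Over 31 days: 4.0559 × 31 = 125.733 mm

126 mm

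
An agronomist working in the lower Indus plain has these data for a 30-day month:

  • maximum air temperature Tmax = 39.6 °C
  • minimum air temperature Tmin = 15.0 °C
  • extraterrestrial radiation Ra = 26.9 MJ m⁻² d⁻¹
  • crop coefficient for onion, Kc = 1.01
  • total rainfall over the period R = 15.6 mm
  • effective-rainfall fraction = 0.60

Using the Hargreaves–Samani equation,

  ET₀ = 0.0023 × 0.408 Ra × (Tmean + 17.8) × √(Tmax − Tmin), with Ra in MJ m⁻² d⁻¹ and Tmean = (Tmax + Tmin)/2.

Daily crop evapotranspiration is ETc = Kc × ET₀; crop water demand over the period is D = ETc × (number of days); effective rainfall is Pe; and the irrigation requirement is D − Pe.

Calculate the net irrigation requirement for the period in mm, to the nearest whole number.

Tmean = (39.6 + 15.0)/2 = 27.30 °C
0.408 Ra = 0.408 × 26.9 = 10.9752 mm/d equivalent
ET₀ = 0.0023 × 10.9752 × (27.30 + 17.8) × √24.6 = 0.0023 × 10.9752 × 45.10 × 4.9598 = 5.6465 mm/d
ETc = Kc × ET₀ = 1.01 × 5.6465 = 5.7030 mm/d
Crop demand D = ETc × 30 d = 5.7030 × 30 = 171.090 mm
Pe = 0.60 × 15.6 = 9.360 mm
D − Pe = 171.090 − 9.360 = 161.730 mm

162 mm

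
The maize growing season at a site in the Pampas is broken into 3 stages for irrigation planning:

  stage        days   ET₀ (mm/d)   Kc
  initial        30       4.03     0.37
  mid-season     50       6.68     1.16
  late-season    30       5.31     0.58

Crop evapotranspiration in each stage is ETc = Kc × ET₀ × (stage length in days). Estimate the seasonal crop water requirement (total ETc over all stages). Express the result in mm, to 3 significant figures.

initial: 0.37 × 4.03 × 30 = 44.73 mm
mid-season: 1.16 × 6.68 × 50 = 387.44 mm
late-season: 0.58 × 5.31 × 30 = 92.39 mm
Seasonal total = 524.56 mm

525 mm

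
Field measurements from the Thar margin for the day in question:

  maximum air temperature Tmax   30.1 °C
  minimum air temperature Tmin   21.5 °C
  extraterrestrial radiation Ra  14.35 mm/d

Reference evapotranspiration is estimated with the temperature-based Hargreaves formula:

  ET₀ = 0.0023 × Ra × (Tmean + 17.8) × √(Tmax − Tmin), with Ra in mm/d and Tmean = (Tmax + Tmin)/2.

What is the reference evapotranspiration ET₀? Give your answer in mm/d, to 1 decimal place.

4.2 mm/d

Tmean = (30.1 + 21.5)/2 = 25.80 °C
ET₀ = 0.0023 × 14.35 × (25.80 + 17.8) × √8.6 = 0.0023 × 14.35 × 43.60 × 2.9326 = 4.2201 mm/d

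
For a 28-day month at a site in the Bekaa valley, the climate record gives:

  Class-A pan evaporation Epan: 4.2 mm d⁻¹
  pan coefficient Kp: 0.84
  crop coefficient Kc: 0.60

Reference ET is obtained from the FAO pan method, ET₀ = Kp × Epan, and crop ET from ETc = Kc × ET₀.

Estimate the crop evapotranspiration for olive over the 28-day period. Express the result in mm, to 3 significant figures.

ET₀ = 0.84 × 4.2 = 3.5280 mm/d
ETc = Kc × ET₀ = 0.60 × 3.5280 = 2.1168 mm/d
Over 28 days: 2.1168 × 28 = 59.270 mm

59.3 mm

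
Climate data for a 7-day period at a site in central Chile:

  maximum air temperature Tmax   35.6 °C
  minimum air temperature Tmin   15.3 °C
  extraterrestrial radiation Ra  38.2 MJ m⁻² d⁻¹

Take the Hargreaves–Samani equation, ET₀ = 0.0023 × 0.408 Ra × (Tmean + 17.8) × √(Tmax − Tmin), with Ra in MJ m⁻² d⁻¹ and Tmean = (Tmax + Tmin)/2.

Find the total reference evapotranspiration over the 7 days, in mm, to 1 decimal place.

48.9 mm

Tmean = (35.6 + 15.3)/2 = 25.45 °C
0.408 Ra = 0.408 × 38.2 = 15.5856 mm/d equivalent
ET₀ = 0.0023 × 15.5856 × (25.45 + 17.8) × √20.3 = 0.0023 × 15.5856 × 43.25 × 4.5056 = 6.9854 mm/d
Over 7 days: 6.9854 × 7 = 48.898 mm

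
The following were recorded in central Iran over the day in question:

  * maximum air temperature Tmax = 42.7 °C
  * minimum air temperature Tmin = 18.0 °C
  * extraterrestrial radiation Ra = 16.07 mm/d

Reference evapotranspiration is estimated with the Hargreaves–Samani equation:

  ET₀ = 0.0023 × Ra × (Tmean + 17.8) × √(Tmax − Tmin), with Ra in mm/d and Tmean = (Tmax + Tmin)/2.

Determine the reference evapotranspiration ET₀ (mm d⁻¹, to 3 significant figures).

Tmean = (42.7 + 18.0)/2 = 30.35 °C
ET₀ = 0.0023 × 16.07 × (30.35 + 17.8) × √24.7 = 0.0023 × 16.07 × 48.15 × 4.9699 = 8.8448 mm/d

8.84 mm d⁻¹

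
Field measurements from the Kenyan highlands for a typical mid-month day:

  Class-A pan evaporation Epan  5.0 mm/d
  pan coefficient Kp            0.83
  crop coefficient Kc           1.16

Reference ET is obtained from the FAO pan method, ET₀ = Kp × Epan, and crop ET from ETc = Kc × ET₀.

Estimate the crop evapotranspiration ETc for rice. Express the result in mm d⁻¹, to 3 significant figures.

4.81 mm d⁻¹

ET₀ = 0.83 × 5.0 = 4.1500 mm/d
ETc = Kc × ET₀ = 1.16 × 4.1500 = 4.8140 mm/d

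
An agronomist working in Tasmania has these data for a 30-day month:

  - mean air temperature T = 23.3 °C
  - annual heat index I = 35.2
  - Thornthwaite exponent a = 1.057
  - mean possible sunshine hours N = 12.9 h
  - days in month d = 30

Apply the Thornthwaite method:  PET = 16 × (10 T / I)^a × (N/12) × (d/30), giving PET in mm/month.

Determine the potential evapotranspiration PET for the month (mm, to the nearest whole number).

10T/I = 10 × 23.3 / 35.2 = 6.6193
(10T/I)^a = 6.6193^1.057 = 7.3722
Uncorrected PET = 16 × 7.3722 = 117.955 mm
Correction = (N/12)(d/30) = (12.9/12)(30/30) = 1.0750
PET = 117.955 × 1.0750 = 126.802 mm/month

127 mm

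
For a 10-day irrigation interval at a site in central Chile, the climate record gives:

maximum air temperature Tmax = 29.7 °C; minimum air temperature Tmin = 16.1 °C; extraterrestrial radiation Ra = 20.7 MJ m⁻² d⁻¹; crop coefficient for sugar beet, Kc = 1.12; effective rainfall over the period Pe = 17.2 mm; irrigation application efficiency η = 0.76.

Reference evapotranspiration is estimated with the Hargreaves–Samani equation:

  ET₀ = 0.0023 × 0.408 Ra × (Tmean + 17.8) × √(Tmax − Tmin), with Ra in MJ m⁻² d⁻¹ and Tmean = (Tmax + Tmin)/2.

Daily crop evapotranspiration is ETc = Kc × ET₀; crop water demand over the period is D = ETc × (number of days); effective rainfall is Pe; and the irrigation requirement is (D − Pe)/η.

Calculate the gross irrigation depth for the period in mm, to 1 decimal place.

Tmean = (29.7 + 16.1)/2 = 22.90 °C
0.408 Ra = 0.408 × 20.7 = 8.4456 mm/d equivalent
ET₀ = 0.0023 × 8.4456 × (22.90 + 17.8) × √13.6 = 0.0023 × 8.4456 × 40.70 × 3.6878 = 2.9155 mm/d
ETc = Kc × ET₀ = 1.12 × 2.9155 = 3.2654 mm/d
Crop demand D = ETc × 10 d = 3.2654 × 10 = 32.654 mm
D − Pe = 32.654 − 17.2 = 15.454 mm
Gross irrigation = 15.454 / 0.76 = 20.334 mm

20.3 mm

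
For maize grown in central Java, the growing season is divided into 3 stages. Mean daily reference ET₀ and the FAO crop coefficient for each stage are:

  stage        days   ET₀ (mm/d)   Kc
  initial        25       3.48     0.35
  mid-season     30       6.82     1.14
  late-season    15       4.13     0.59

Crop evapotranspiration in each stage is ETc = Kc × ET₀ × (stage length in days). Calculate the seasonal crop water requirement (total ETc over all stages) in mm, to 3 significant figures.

initial: 0.35 × 3.48 × 25 = 30.45 mm
mid-season: 1.14 × 6.82 × 30 = 233.24 mm
late-season: 0.59 × 4.13 × 15 = 36.55 mm
Seasonal total = 300.24 mm

300 mm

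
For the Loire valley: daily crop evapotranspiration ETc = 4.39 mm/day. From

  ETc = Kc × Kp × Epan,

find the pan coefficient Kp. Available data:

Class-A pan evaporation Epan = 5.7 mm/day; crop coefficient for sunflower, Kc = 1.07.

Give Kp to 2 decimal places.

ETc = Kc × Kp × Epan  ⇒  Kp = ETc / (Kc × Epan)
Kp = 4.39 / (1.07 × 5.7) = 4.39 / 6.099 = 0.7198

0.72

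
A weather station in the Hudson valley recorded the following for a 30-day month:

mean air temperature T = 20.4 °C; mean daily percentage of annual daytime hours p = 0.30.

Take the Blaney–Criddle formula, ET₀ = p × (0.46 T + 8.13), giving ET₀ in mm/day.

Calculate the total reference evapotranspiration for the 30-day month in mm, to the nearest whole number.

158 mm

ET₀ = 0.30 × (0.46 × 20.4 + 8.13) = 0.30 × 17.514 = 5.2542 mm/d
Monthly total = 5.2542 × 30 = 157.626 mm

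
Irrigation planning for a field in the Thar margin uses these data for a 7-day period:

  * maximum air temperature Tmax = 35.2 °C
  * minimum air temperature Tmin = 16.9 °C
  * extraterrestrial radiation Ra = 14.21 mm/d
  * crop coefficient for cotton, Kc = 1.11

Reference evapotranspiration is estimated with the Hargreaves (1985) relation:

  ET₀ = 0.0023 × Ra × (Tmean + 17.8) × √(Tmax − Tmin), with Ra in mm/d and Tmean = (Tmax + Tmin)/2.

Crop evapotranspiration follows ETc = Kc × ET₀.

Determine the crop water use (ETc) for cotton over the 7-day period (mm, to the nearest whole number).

48 mm

Tmean = (35.2 + 16.9)/2 = 26.05 °C
ET₀ = 0.0023 × 14.21 × (26.05 + 17.8) × √18.3 = 0.0023 × 14.21 × 43.85 × 4.2778 = 6.1307 mm/d
ETc = Kc × ET₀ = 1.11 × 6.1307 = 6.8051 mm/d
Over 7 days: 6.8051 × 7 = 47.636 mm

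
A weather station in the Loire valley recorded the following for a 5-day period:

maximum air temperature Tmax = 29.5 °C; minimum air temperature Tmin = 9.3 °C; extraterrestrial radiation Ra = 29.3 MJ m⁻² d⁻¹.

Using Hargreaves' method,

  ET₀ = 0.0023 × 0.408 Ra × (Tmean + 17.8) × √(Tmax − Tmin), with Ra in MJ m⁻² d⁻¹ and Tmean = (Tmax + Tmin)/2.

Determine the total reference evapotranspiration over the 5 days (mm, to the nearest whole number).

Tmean = (29.5 + 9.3)/2 = 19.40 °C
0.408 Ra = 0.408 × 29.3 = 11.9544 mm/d equivalent
ET₀ = 0.0023 × 11.9544 × (19.40 + 17.8) × √20.2 = 0.0023 × 11.9544 × 37.20 × 4.4944 = 4.5970 mm/d
Over 5 days: 4.5970 × 5 = 22.985 mm

23 mm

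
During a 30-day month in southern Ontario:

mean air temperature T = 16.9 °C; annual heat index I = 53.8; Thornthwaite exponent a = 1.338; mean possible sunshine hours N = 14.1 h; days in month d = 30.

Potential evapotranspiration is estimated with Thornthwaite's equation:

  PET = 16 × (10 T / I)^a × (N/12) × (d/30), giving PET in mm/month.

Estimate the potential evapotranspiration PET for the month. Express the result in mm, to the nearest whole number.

87 mm

10T/I = 10 × 16.9 / 53.8 = 3.1413
(10T/I)^a = 3.1413^1.338 = 4.6252
Uncorrected PET = 16 × 4.6252 = 74.003 mm
Correction = (N/12)(d/30) = (14.1/12)(30/30) = 1.1750
PET = 74.003 × 1.1750 = 86.954 mm/month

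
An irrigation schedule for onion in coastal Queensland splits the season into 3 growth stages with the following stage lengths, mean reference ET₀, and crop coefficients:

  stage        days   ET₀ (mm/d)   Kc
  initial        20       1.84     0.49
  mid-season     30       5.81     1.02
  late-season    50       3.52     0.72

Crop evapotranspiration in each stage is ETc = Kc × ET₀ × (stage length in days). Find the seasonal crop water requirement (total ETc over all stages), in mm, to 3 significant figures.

323 mm

initial: 0.49 × 1.84 × 20 = 18.03 mm
mid-season: 1.02 × 5.81 × 30 = 177.79 mm
late-season: 0.72 × 3.52 × 50 = 126.72 mm
Seasonal total = 322.54 mm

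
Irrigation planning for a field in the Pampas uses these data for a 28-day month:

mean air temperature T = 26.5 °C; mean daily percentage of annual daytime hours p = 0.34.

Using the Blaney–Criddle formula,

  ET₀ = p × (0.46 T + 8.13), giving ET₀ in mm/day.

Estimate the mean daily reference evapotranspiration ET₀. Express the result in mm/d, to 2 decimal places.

6.91 mm/d

ET₀ = 0.34 × (0.46 × 26.5 + 8.13) = 0.34 × 20.320 = 6.9088 mm/d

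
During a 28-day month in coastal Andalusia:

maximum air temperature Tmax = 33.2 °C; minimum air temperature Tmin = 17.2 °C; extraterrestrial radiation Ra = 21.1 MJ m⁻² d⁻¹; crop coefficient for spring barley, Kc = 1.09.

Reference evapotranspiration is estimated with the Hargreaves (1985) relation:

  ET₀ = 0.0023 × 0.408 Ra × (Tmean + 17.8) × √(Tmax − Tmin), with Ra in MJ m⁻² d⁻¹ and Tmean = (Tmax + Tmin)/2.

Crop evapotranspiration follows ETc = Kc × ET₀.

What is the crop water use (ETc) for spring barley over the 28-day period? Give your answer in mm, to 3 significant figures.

Tmean = (33.2 + 17.2)/2 = 25.20 °C
0.408 Ra = 0.408 × 21.1 = 8.6088 mm/d equivalent
ET₀ = 0.0023 × 8.6088 × (25.20 + 17.8) × √16.0 = 0.0023 × 8.6088 × 43.00 × 4.0000 = 3.4056 mm/d
ETc = Kc × ET₀ = 1.09 × 3.4056 = 3.7121 mm/d
Over 28 days: 3.7121 × 28 = 103.939 mm

104 mm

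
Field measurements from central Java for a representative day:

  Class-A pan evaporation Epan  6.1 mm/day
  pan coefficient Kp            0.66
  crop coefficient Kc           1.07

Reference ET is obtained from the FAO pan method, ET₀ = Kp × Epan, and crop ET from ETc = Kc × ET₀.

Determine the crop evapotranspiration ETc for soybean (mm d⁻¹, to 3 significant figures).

4.31 mm d⁻¹

ET₀ = 0.66 × 6.1 = 4.0260 mm/d
ETc = Kc × ET₀ = 1.07 × 4.0260 = 4.3078 mm/d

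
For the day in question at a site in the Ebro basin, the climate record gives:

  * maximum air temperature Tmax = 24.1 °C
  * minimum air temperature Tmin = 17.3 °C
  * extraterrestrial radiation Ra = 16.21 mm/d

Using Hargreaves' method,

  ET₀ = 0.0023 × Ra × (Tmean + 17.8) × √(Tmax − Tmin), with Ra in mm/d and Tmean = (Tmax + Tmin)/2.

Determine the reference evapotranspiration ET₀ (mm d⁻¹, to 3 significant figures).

3.74 mm d⁻¹

Tmean = (24.1 + 17.3)/2 = 20.70 °C
ET₀ = 0.0023 × 16.21 × (20.70 + 17.8) × √6.8 = 0.0023 × 16.21 × 38.50 × 2.6077 = 3.7431 mm/d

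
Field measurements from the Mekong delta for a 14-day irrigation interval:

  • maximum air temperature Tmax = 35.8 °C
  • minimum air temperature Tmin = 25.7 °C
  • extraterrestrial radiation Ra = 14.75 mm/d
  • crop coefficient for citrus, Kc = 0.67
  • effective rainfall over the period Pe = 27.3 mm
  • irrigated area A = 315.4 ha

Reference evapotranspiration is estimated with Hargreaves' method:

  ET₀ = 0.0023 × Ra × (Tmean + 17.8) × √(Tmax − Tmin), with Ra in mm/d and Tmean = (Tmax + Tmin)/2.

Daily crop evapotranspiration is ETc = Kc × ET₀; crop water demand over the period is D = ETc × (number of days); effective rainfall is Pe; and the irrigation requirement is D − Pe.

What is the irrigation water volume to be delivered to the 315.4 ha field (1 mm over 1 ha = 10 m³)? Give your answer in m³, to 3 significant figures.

68800 m³

Tmean = (35.8 + 25.7)/2 = 30.75 °C
ET₀ = 0.0023 × 14.75 × (30.75 + 17.8) × √10.1 = 0.0023 × 14.75 × 48.55 × 3.1780 = 5.2344 mm/d
ETc = Kc × ET₀ = 0.67 × 5.2344 = 3.5070 mm/d
Crop demand D = ETc × 14 d = 3.5070 × 14 = 49.098 mm
D − Pe = 49.098 − 27.3 = 21.798 mm
Volume = 21.798 mm × 315.4 ha × 10 = 68750.9 m³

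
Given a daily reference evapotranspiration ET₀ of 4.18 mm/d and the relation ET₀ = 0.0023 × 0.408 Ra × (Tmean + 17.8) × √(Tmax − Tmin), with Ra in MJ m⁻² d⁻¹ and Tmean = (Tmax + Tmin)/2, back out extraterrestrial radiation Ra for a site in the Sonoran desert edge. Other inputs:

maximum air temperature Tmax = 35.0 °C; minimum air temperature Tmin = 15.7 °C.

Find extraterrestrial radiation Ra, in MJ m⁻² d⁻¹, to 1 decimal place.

23.5 MJ m⁻² d⁻¹

Tmean = (35.0+15.7)/2 = 25.35 °C; ΔT = 19.3
Ra = ET₀ / [0.0023 × 0.408 × (Tmean+17.8) × √ΔT]
   = 4.18 / (0.0023 × 0.408 × 43.15 × 4.3932) = 23.498 MJ m⁻² d⁻¹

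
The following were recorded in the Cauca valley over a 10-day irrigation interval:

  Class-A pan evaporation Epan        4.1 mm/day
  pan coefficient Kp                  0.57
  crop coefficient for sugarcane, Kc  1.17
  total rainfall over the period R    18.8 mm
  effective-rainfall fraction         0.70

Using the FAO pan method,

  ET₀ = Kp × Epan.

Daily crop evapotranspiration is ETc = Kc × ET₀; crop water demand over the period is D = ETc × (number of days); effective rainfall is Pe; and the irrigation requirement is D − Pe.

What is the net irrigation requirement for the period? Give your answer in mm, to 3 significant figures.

ET₀ = 0.57 × 4.1 = 2.3370 mm/d
ETc = Kc × ET₀ = 1.17 × 2.3370 = 2.7343 mm/d
Crop demand D = ETc × 10 d = 2.7343 × 10 = 27.343 mm
Pe = 0.70 × 18.8 = 13.160 mm
D − Pe = 27.343 − 13.160 = 14.183 mm

14.2 mm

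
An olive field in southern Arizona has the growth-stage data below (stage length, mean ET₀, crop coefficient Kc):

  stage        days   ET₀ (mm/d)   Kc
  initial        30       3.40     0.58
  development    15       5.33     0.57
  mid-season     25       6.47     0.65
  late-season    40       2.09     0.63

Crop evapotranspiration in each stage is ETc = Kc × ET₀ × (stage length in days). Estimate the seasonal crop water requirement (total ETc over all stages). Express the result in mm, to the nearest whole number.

initial: 0.58 × 3.40 × 30 = 59.16 mm
development: 0.57 × 5.33 × 15 = 45.57 mm
mid-season: 0.65 × 6.47 × 25 = 105.14 mm
late-season: 0.63 × 2.09 × 40 = 52.67 mm
Seasonal total = 262.54 mm

263 mm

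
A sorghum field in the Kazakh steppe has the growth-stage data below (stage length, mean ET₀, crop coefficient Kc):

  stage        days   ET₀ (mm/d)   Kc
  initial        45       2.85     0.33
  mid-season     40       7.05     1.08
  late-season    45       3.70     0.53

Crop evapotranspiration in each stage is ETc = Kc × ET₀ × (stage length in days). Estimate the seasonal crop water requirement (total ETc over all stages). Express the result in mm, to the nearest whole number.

435 mm

initial: 0.33 × 2.85 × 45 = 42.32 mm
mid-season: 1.08 × 7.05 × 40 = 304.56 mm
late-season: 0.53 × 3.70 × 45 = 88.25 mm
Seasonal total = 435.13 mm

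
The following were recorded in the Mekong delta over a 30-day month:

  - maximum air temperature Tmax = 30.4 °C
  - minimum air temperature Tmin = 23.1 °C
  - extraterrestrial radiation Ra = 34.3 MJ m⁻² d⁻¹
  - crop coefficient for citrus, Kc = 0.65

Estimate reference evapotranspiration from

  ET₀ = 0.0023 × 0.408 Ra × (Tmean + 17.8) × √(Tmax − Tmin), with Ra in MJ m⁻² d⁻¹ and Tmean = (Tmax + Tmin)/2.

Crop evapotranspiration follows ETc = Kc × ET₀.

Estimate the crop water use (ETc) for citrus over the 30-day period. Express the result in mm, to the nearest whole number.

76 mm

Tmean = (30.4 + 23.1)/2 = 26.75 °C
0.408 Ra = 0.408 × 34.3 = 13.9944 mm/d equivalent
ET₀ = 0.0023 × 13.9944 × (26.75 + 17.8) × √7.3 = 0.0023 × 13.9944 × 44.55 × 2.7019 = 3.8744 mm/d
ETc = Kc × ET₀ = 0.65 × 3.8744 = 2.5184 mm/d
Over 30 days: 2.5184 × 30 = 75.552 mm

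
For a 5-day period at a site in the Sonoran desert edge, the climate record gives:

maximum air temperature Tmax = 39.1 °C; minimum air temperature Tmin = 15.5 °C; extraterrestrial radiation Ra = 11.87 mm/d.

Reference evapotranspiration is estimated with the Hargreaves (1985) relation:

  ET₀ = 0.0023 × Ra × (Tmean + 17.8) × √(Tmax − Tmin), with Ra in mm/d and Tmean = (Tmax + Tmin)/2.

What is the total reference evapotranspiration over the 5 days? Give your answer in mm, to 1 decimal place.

29.9 mm

Tmean = (39.1 + 15.5)/2 = 27.30 °C
ET₀ = 0.0023 × 11.87 × (27.30 + 17.8) × √23.6 = 0.0023 × 11.87 × 45.10 × 4.8580 = 5.9815 mm/d
Over 5 days: 5.9815 × 5 = 29.908 mm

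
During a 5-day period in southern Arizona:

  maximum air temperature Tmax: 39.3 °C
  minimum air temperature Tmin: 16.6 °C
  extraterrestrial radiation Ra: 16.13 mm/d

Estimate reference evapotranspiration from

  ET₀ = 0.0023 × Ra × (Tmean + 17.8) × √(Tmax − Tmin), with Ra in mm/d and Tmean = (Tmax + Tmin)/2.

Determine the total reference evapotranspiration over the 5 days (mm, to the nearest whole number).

40 mm

Tmean = (39.3 + 16.6)/2 = 27.95 °C
ET₀ = 0.0023 × 16.13 × (27.95 + 17.8) × √22.7 = 0.0023 × 16.13 × 45.75 × 4.7645 = 8.0867 mm/d
Over 5 days: 8.0867 × 5 = 40.434 mm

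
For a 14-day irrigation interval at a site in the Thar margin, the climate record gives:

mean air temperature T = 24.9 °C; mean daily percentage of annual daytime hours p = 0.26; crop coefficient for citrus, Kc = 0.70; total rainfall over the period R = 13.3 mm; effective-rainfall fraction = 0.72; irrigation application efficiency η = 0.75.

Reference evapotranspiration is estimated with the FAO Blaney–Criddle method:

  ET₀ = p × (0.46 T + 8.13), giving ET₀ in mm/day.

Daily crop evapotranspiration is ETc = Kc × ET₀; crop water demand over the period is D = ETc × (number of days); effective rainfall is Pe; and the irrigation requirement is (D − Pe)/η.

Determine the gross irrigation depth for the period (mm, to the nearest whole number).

ET₀ = 0.26 × (0.46 × 24.9 + 8.13) = 0.26 × 19.584 = 5.0918 mm/d
ETc = Kc × ET₀ = 0.70 × 5.0918 = 3.5643 mm/d
Crop demand D = ETc × 14 d = 3.5643 × 14 = 49.900 mm
Pe = 0.72 × 13.3 = 9.576 mm
D − Pe = 49.900 − 9.576 = 40.324 mm
Gross irrigation = 40.324 / 0.75 = 53.765 mm

54 mm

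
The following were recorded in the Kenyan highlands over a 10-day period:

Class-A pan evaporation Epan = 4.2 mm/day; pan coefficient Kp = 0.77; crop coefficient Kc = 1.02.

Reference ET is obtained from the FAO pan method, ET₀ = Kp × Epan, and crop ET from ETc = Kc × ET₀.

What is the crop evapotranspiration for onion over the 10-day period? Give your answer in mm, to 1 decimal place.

33.0 mm

ET₀ = 0.77 × 4.2 = 3.2340 mm/d
ETc = Kc × ET₀ = 1.02 × 3.2340 = 3.2987 mm/d
Over 10 days: 3.2987 × 10 = 32.987 mm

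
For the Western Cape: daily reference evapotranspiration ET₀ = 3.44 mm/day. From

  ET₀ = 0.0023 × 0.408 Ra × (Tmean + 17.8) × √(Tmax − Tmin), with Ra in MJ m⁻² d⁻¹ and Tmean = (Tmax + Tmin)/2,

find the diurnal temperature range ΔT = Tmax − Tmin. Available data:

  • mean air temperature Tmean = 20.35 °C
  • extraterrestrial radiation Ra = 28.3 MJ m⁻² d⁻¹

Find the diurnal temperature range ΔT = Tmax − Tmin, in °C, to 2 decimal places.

√ΔT = ET₀ / [0.0023 × 0.408 × Ra × (Tmean+17.8)] = 3.44 / (0.0023 × 11.5464 × 38.15) = 3.3954
ΔT = 3.3954² = 11.529 °C

11.53 °C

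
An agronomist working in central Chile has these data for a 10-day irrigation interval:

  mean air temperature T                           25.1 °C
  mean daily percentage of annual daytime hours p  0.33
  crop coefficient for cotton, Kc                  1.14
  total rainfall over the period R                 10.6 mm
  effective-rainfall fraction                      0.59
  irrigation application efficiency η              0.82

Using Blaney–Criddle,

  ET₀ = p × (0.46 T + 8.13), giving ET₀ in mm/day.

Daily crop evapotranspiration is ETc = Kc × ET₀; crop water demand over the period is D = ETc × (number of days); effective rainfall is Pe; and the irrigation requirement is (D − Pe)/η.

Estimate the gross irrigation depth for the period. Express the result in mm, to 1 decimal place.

82.6 mm

ET₀ = 0.33 × (0.46 × 25.1 + 8.13) = 0.33 × 19.676 = 6.4931 mm/d
ETc = Kc × ET₀ = 1.14 × 6.4931 = 7.4021 mm/d
Crop demand D = ETc × 10 d = 7.4021 × 10 = 74.021 mm
Pe = 0.59 × 10.6 = 6.254 mm
D − Pe = 74.021 − 6.254 = 67.767 mm
Gross irrigation = 67.767 / 0.82 = 82.643 mm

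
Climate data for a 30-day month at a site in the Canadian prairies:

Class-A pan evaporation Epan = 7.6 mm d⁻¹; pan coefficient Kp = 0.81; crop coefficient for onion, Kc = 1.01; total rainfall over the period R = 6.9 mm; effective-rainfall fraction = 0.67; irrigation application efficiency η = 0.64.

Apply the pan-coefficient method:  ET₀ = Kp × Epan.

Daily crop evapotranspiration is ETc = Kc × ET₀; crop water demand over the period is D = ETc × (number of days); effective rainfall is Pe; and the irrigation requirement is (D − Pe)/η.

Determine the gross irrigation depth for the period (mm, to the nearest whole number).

284 mm

ET₀ = 0.81 × 7.6 = 6.1560 mm/d
ETc = Kc × ET₀ = 1.01 × 6.1560 = 6.2176 mm/d
Crop demand D = ETc × 30 d = 6.2176 × 30 = 186.528 mm
Pe = 0.67 × 6.9 = 4.623 mm
D − Pe = 186.528 − 4.623 = 181.905 mm
Gross irrigation = 181.905 / 0.64 = 284.227 mm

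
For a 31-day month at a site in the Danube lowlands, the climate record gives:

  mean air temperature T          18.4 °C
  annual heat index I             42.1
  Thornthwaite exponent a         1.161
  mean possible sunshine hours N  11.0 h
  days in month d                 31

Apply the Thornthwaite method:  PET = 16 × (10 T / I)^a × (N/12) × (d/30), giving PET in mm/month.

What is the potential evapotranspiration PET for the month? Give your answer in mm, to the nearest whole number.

10T/I = 10 × 18.4 / 42.1 = 4.3705
(10T/I)^a = 4.3705^1.161 = 5.5419
Uncorrected PET = 16 × 5.5419 = 88.670 mm
Correction = (N/12)(d/30) = (11.0/12)(31/30) = 0.9472
PET = 88.670 × 0.9472 = 83.988 mm/month

84 mm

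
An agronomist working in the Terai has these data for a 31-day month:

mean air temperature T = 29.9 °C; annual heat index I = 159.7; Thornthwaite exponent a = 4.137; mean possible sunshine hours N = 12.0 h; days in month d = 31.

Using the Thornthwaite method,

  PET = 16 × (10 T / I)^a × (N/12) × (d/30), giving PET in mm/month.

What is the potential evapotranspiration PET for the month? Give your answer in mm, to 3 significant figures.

10T/I = 10 × 29.9 / 159.7 = 1.8723
(10T/I)^a = 1.8723^4.137 = 13.3911
Uncorrected PET = 16 × 13.3911 = 214.258 mm
Correction = (N/12)(d/30) = (12.0/12)(31/30) = 1.0333
PET = 214.258 × 1.0333 = 221.393 mm/month

221 mm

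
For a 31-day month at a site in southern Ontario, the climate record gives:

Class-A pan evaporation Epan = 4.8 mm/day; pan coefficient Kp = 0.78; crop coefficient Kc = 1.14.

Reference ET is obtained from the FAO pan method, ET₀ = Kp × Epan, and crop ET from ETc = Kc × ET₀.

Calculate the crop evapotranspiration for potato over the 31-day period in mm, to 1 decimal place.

132.3 mm

ET₀ = 0.78 × 4.8 = 3.7440 mm/d
ETc = Kc × ET₀ = 1.14 × 3.7440 = 4.2682 mm/d
Over 31 days: 4.2682 × 31 = 132.314 mm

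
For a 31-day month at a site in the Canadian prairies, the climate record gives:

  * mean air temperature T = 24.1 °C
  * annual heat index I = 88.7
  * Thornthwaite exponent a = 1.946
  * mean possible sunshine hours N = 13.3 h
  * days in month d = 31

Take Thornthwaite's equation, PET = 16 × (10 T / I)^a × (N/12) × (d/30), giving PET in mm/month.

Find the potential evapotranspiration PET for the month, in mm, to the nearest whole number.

128 mm

10T/I = 10 × 24.1 / 88.7 = 2.7170
(10T/I)^a = 2.7170^1.946 = 6.9942
Uncorrected PET = 16 × 6.9942 = 111.907 mm
Correction = (N/12)(d/30) = (13.3/12)(31/30) = 1.1453
PET = 111.907 × 1.1453 = 128.167 mm/month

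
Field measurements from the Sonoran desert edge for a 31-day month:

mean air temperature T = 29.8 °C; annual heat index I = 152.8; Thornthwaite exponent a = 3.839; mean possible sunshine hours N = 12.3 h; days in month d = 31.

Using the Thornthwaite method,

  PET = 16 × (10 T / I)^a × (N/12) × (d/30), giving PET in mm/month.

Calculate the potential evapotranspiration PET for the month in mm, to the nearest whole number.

10T/I = 10 × 29.8 / 152.8 = 1.9503
(10T/I)^a = 1.9503^3.839 = 12.9927
Uncorrected PET = 16 × 12.9927 = 207.883 mm
Correction = (N/12)(d/30) = (12.3/12)(31/30) = 1.0592
PET = 207.883 × 1.0592 = 220.190 mm/month

220 mm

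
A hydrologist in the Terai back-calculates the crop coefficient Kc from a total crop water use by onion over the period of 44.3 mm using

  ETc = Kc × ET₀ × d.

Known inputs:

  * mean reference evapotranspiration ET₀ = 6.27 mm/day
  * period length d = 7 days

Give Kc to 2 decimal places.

ETc = Kc × ET₀ × d  ⇒  Kc = ETc / (ET₀ × d)
Kc = 44.3 / (6.27 × 7) = 44.3 / 43.89 = 1.0093

1.01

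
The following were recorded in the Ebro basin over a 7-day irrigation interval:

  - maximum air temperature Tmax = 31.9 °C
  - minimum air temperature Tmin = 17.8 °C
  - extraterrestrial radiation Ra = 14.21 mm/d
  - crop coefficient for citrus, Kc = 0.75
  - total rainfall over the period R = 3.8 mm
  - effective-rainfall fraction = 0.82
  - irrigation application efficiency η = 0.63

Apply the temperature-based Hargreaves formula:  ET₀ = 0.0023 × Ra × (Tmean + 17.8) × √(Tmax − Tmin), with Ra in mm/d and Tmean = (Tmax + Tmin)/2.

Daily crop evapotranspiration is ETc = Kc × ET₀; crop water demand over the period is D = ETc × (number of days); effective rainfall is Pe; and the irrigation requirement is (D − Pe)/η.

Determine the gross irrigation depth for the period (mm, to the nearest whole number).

39 mm

Tmean = (31.9 + 17.8)/2 = 24.85 °C
ET₀ = 0.0023 × 14.21 × (24.85 + 17.8) × √14.1 = 0.0023 × 14.21 × 42.65 × 3.7550 = 5.2342 mm/d
ETc = Kc × ET₀ = 0.75 × 5.2342 = 3.9257 mm/d
Crop demand D = ETc × 7 d = 3.9257 × 7 = 27.480 mm
Pe = 0.82 × 3.8 = 3.116 mm
D − Pe = 27.480 − 3.116 = 24.364 mm
Gross irrigation = 24.364 / 0.63 = 38.673 mm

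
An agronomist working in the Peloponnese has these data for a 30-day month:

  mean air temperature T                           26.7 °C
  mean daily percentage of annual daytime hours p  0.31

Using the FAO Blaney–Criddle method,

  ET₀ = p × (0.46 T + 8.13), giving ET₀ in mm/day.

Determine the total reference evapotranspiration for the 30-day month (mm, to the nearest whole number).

190 mm

ET₀ = 0.31 × (0.46 × 26.7 + 8.13) = 0.31 × 20.412 = 6.3277 mm/d
Monthly total = 6.3277 × 30 = 189.831 mm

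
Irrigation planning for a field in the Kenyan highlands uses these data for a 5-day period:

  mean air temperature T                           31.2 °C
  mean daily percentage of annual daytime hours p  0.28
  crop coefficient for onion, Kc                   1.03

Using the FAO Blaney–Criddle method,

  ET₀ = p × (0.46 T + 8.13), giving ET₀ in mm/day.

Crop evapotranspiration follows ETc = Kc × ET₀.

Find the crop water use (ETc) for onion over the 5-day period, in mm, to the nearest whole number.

ET₀ = 0.28 × (0.46 × 31.2 + 8.13) = 0.28 × 22.482 = 6.2950 mm/d
ETc = Kc × ET₀ = 1.03 × 6.2950 = 6.4839 mm/d
Over 5 days: 6.4839 × 5 = 32.420 mm

32 mm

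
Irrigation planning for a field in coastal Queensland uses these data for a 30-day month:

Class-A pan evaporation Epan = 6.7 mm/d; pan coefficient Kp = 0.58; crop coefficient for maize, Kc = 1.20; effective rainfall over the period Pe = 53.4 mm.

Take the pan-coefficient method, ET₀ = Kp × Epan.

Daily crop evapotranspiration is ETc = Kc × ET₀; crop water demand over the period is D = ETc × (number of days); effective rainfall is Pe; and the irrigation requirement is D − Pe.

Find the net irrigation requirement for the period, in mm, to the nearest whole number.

86 mm

ET₀ = 0.58 × 6.7 = 3.8860 mm/d
ETc = Kc × ET₀ = 1.20 × 3.8860 = 4.6632 mm/d
Crop demand D = ETc × 30 d = 4.6632 × 30 = 139.896 mm
D − Pe = 139.896 − 53.4 = 86.496 mm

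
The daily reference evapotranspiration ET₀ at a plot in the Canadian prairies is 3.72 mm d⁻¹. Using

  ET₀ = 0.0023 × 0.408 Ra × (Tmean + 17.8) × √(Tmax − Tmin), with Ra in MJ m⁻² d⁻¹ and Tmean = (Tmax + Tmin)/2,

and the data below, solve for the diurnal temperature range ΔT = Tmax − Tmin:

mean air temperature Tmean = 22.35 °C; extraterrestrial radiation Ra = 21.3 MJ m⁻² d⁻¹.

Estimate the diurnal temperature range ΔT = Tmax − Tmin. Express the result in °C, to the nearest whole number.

√ΔT = ET₀ / [0.0023 × 0.408 × Ra × (Tmean+17.8)] = 3.72 / (0.0023 × 8.6904 × 40.15) = 4.6354
ΔT = 4.6354² = 21.487 °C

21 °C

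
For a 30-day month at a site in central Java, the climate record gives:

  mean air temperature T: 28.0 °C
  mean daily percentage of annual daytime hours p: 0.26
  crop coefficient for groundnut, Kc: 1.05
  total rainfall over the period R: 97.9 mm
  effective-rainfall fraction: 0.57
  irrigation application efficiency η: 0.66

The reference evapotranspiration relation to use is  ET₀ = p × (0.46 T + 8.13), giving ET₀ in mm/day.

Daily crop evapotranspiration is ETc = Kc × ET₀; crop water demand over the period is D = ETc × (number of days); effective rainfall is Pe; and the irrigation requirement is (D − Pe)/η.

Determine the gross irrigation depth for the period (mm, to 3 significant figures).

176 mm

ET₀ = 0.26 × (0.46 × 28.0 + 8.13) = 0.26 × 21.010 = 5.4626 mm/d
ETc = Kc × ET₀ = 1.05 × 5.4626 = 5.7357 mm/d
Crop demand D = ETc × 30 d = 5.7357 × 30 = 172.071 mm
Pe = 0.57 × 97.9 = 55.803 mm
D − Pe = 172.071 − 55.803 = 116.268 mm
Gross irrigation = 116.268 / 0.66 = 176.164 mm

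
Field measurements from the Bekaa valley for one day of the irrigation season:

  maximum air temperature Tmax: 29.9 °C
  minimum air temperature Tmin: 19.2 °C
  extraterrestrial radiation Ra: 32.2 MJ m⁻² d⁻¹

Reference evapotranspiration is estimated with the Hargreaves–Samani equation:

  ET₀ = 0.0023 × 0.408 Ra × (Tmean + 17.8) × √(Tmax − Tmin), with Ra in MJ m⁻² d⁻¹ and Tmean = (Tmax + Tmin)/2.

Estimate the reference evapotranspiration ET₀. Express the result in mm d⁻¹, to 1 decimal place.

Tmean = (29.9 + 19.2)/2 = 24.55 °C
0.408 Ra = 0.408 × 32.2 = 13.1376 mm/d equivalent
ET₀ = 0.0023 × 13.1376 × (24.55 + 17.8) × √10.7 = 0.0023 × 13.1376 × 42.35 × 3.2711 = 4.1859 mm/d

4.2 mm d⁻¹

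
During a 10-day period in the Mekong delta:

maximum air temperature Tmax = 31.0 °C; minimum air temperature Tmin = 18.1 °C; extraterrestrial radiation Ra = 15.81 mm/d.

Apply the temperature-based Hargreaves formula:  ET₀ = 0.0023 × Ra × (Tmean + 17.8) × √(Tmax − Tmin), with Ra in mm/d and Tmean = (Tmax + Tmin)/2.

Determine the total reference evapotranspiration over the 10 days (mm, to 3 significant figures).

55.3 mm

Tmean = (31.0 + 18.1)/2 = 24.55 °C
ET₀ = 0.0023 × 15.81 × (24.55 + 17.8) × √12.9 = 0.0023 × 15.81 × 42.35 × 3.5917 = 5.5311 mm/d
Over 10 days: 5.5311 × 10 = 55.311 mm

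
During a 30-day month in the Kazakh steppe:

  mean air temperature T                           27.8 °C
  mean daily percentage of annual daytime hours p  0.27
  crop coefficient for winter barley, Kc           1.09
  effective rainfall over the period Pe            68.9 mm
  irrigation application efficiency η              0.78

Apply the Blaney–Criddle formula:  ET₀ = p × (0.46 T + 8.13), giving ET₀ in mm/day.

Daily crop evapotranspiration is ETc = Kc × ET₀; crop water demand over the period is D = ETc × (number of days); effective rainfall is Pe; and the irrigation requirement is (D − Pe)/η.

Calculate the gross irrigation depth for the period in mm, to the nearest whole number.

ET₀ = 0.27 × (0.46 × 27.8 + 8.13) = 0.27 × 20.918 = 5.6479 mm/d
ETc = Kc × ET₀ = 1.09 × 5.6479 = 6.1562 mm/d
Crop demand D = ETc × 30 d = 6.1562 × 30 = 184.686 mm
D − Pe = 184.686 − 68.9 = 115.786 mm
Gross irrigation = 115.786 / 0.78 = 148.444 mm

148 mm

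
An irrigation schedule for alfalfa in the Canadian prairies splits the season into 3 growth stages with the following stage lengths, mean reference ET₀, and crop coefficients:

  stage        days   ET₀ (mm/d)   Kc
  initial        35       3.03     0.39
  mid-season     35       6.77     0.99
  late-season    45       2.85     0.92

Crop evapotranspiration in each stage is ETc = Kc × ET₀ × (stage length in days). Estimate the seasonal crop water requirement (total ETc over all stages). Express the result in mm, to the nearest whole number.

394 mm

initial: 0.39 × 3.03 × 35 = 41.36 mm
mid-season: 0.99 × 6.77 × 35 = 234.58 mm
late-season: 0.92 × 2.85 × 45 = 117.99 mm
Seasonal total = 393.93 mm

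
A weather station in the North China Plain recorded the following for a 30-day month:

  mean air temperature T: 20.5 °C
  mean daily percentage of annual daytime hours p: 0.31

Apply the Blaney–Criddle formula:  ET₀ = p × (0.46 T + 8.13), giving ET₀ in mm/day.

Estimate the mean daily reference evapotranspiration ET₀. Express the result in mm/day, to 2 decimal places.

5.44 mm/day

ET₀ = 0.31 × (0.46 × 20.5 + 8.13) = 0.31 × 17.560 = 5.4436 mm/d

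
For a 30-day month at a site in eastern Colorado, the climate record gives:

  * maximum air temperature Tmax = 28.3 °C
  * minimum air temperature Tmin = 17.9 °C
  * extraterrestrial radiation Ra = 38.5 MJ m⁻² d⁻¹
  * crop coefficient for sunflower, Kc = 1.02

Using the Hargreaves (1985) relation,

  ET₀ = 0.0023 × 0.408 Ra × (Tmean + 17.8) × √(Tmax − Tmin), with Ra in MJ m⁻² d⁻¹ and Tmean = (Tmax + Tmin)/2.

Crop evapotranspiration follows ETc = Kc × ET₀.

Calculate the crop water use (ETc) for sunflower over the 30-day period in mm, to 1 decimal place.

Tmean = (28.3 + 17.9)/2 = 23.10 °C
0.408 Ra = 0.408 × 38.5 = 15.7080 mm/d equivalent
ET₀ = 0.0023 × 15.7080 × (23.10 + 17.8) × √10.4 = 0.0023 × 15.7080 × 40.90 × 3.2249 = 4.7653 mm/d
ETc = Kc × ET₀ = 1.02 × 4.7653 = 4.8606 mm/d
Over 30 days: 4.8606 × 30 = 145.818 mm

145.8 mm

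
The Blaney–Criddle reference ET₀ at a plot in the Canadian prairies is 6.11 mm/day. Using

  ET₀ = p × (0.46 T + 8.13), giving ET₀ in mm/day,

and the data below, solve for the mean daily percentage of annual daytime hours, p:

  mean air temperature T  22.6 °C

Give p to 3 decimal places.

p = ET₀ / (0.46 T + 8.13) = 6.11 / (0.46 × 22.6 + 8.13) = 6.11 / 18.526 = 0.3298

0.330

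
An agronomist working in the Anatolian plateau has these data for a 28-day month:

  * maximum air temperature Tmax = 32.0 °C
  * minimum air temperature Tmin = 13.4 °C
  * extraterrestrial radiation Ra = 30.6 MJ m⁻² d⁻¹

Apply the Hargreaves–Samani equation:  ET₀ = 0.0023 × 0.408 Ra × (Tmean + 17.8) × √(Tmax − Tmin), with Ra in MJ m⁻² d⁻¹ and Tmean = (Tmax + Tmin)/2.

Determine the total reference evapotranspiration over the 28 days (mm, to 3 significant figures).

140 mm

Tmean = (32.0 + 13.4)/2 = 22.70 °C
0.408 Ra = 0.408 × 30.6 = 12.4848 mm/d equivalent
ET₀ = 0.0023 × 12.4848 × (22.70 + 17.8) × √18.6 = 0.0023 × 12.4848 × 40.50 × 4.3128 = 5.0156 mm/d
Over 28 days: 5.0156 × 28 = 140.437 mm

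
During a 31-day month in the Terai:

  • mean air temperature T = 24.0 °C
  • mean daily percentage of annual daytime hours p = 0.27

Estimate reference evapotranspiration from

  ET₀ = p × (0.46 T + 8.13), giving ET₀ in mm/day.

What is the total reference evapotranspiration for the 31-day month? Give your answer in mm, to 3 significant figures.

160 mm

ET₀ = 0.27 × (0.46 × 24.0 + 8.13) = 0.27 × 19.170 = 5.1759 mm/d
Monthly total = 5.1759 × 31 = 160.453 mm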